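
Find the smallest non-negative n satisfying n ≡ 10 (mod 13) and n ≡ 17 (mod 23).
M = 13 × 23 = 299. M₁ = 23, y₁ ≡ 4 (mod 13). M₂ = 13, y₂ ≡ 16 (mod 23). n = 10×23×4 + 17×13×16 ≡ 270 (mod 299)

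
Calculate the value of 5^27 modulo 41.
Using repeated squaring. 27 = 16 + 8 + 2 + 1 (binary 11011). Repeated squaring mod 41: 5^1 ≡ 5; 5^2 ≡ 5² = 25 ≡ 25; 5^4 ≡ 25² = 625 ≡ 10; 5^8 ≡ 10² = 100 ≡ 18; 5^16 ≡ 18² = 324 ≡ 37. Multiply: 5^27 = 5^16 × 5^8 × 5^2 × 5^1 ≡ 37 × 18 × 25 × 5 (mod 41): 37 × 18 = 666 ≡ 10; 10 × 25 = 250 ≡ 4; 4 × 5 = 20 ≡ 20. So 5^27 ≡ 20 (mod 41).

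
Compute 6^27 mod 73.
Using repeated squaring. 27 = 16 + 8 + 2 + 1 (binary 11011). Repeated squaring mod 73: 6^1 ≡ 6; 6^2 ≡ 6² = 36 ≡ 36; 6^4 ≡ 36² = 1296 ≡ 55; 6^8 ≡ 55² = 3025 ≡ 32; 6^16 ≡ 32² = 1024 ≡ 2. Multiply: 6^27 = 6^16 × 6^8 × 6^2 × 6^1 ≡ 2 × 32 × 36 × 6 (mod 73): 2 × 32 = 64 ≡ 64; 64 × 36 = 2304 ≡ 41; 41 × 6 = 246 ≡ 27. So 6^27 ≡ 27 (mod 73).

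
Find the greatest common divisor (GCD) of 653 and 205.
1

Using the Euclidean algorithm:
653 = 3 × 205 + 38
205 = 5 × 38 + 15
38 = 2 × 15 + 8
15 = 1 × 8 + 7
8 = 1 × 7 + 1
7 = 7 × 1 + 0

GCD(653, 205) = 1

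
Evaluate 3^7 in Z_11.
7 = 4 + 2 + 1 (binary 111). Repeated squaring mod 11: 3^1 ≡ 3; 3^2 ≡ 3² = 9 ≡ 9; 3^4 ≡ 9² = 81 ≡ 4. Multiply: 3^7 = 3^4 × 3^2 × 3^1 ≡ 4 × 9 × 3 (mod 11): 4 × 9 = 36 ≡ 3; 3 × 3 = 9 ≡ 9. So 3^7 ≡ 9 (mod 11).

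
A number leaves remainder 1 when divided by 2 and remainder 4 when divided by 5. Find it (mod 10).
M = 2 × 5 = 10. M₁ = 5, y₁ ≡ 1 (mod 2). M₂ = 2, y₂ ≡ 3 (mod 5). z = 1×5×1 + 4×2×3 ≡ 9 (mod 10)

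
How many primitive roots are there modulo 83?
40

The number of primitive roots modulo p is φ(p-1) = φ(82)
φ(82) = 40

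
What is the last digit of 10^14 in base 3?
Using Fermat: 10^{2} ≡ 1 (mod 3). 14 ≡ 0 (mod 2). So 10^{14} ≡ 10^{0} ≡ 1 (mod 3)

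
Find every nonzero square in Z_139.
QRs mod 139: {1, 4, 5, 6, 7, 9, 11, 13, 16, 20, 24, 25, 28, 29, 30, 31, 34, 35, 36, 37, 38, 41, 42, 44, 45, 46, 47, 49, 51, 52, 54, 55, 57, 63, 64, 65, 66, 67, 69, 71, 77, 78, 79, 80, 81, 83, 86, 89, 91, 96, 99, 100, 106, 107, 112, 113, 116, 117, 118, 120, 121, 122, 124, 125, 127, 129, 131, 136, 137}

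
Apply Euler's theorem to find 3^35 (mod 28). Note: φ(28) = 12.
By Euler: 3^{12} ≡ 1 (mod 28) since gcd(3, 28) = 1. 35 = 2×12 + 11. So 3^{35} ≡ 3^{11} ≡ 19 (mod 28)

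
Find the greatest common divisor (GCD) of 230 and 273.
1

Using the Euclidean algorithm:
230 = 0 × 273 + 230
273 = 1 × 230 + 43
230 = 5 × 43 + 15
43 = 2 × 15 + 13
15 = 1 × 13 + 2
13 = 6 × 2 + 1
2 = 2 × 1 + 0

GCD(230, 273) = 1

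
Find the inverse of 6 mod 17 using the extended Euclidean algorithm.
Extended GCD: 6(3) + 17(-1) = 1. So 6^(-1) ≡ 3 ≡ 3 (mod 17). Verify: 6 × 3 = 18 ≡ 1 (mod 17)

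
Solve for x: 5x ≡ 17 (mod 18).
7

Since gcd(5, 18) = 1 divides 17, a solution exists.
Multiply both sides by the inverse of 5 mod 18:
  5^(-1) mod 18 = 11
  x ≡ 11 × 17 ≡ 187 ≡ 7 (mod 18)
Verification: 5 × 7 = 35 = 1 × 18 + 17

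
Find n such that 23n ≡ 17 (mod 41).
15

Since gcd(23, 41) = 1 divides 17, a solution exists.
Multiply both sides by the inverse of 23 mod 41:
  23^(-1) mod 41 = 25
  x ≡ 25 × 17 ≡ 425 ≡ 15 (mod 41)
Verification: 23 × 15 = 345 = 8 × 41 + 17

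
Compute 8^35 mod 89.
Using repeated squaring. 35 = 32 + 2 + 1 (binary 100011). Repeated squaring mod 89: 8^1 ≡ 8; 8^2 ≡ 8² = 64 ≡ 64; 8^4 ≡ 64² = 4096 ≡ 2; 8^8 ≡ 2² = 4 ≡ 4; 8^16 ≡ 4² = 16 ≡ 16; 8^32 ≡ 16² = 256 ≡ 78. Multiply: 8^35 = 8^32 × 8^2 × 8^1 ≡ 78 × 64 × 8 (mod 89): 78 × 64 = 4992 ≡ 8; 8 × 8 = 64 ≡ 64. So 8^35 ≡ 64 (mod 89).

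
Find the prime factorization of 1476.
2^2 × 3^2 × 41

Divide by primes starting from smallest:
1476 ÷ 2 = 738
738 ÷ 2 = 369
369 ÷ 3 = 123
123 ÷ 3 = 41
41 ÷ 41 = 1

1476 = 2^2 × 3^2 × 41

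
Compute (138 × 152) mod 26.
20

(138 × 152) = 20976
20976 mod 26 = 20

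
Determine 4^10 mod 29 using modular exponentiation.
10 = 8 + 2 (binary 1010). Repeated squaring mod 29: 4^1 ≡ 4; 4^2 ≡ 4² = 16 ≡ 16; 4^4 ≡ 16² = 256 ≡ 24; 4^8 ≡ 24² = 576 ≡ 25. Multiply: 4^10 = 4^8 × 4^2 ≡ 25 × 16 (mod 29): 25 × 16 = 400 ≡ 23. So 4^10 ≡ 23 (mod 29).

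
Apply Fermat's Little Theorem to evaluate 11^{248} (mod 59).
12

By Fermat's Little Theorem, a^(p-1) ≡ 1 (mod p) for prime p and gcd(a, p) = 1
Here p = 59, so 11^58 ≡ 1 (mod 59)
We can reduce the exponent: 248 mod 58 = 16
So 11^248 ≡ 11^16 (mod 59)
Computing: 11^16 mod 59 = 12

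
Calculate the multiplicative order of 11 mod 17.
Powers of 11 mod 17: 11^1≡11, 11^2≡2, 11^3≡5, 11^4≡4, 11^5≡10, 11^6≡8, 11^7≡3, 11^8≡16, 11^9≡6, 11^10≡15, 11^11≡12, 11^12≡13, 11^13≡7, 11^14≡9, 11^15≡14, 11^16≡1. Order = 16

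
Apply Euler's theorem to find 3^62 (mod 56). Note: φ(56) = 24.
By Euler: 3^{24} ≡ 1 (mod 56) since gcd(3, 56) = 1. 62 = 2×24 + 14. So 3^{62} ≡ 3^{14} ≡ 9 (mod 56)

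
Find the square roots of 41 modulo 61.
The square roots of 41 mod 61 are 38 and 23. Verify: 38² = 1444 ≡ 41 (mod 61)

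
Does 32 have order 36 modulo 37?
p - 1 = 36 has prime divisors 2, 3. Check 32^(36/q) mod 37 for each: 32^(36/2) = 32^18 ≡ 36, 32^(36/3) = 32^12 ≡ 10 (mod 37). None of these is 1, so 32 has order 36 = φ(37), so it is a primitive root mod 37.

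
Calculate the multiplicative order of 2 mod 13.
Powers of 2 mod 13: 2^1≡2, 2^2≡4, 2^3≡8, 2^4≡3, 2^5≡6, 2^6≡12, 2^7≡11, 2^8≡9, 2^9≡5, 2^10≡10, 2^11≡7, 2^12≡1. Order = 12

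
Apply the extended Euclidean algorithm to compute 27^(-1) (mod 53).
Extended GCD: 27(2) + 53(-1) = 1. So 27^(-1) ≡ 2 ≡ 2 (mod 53). Verify: 27 × 2 = 54 ≡ 1 (mod 53)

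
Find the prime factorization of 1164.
2^2 × 3 × 97

Divide by primes starting from smallest:
1164 ÷ 2 = 582
582 ÷ 2 = 291
291 ÷ 3 = 97
97 ÷ 97 = 1

1164 = 2^2 × 3 × 97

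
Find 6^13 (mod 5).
Using Fermat: 6^{4} ≡ 1 (mod 5). 13 ≡ 1 (mod 4). So 6^{13} ≡ 6^{1} ≡ 1 (mod 5)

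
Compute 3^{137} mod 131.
91

Using successive squaring:
Binary expansion of 137: 10001001
Powers of 3 mod 131 (each is the square of the previous):
  3^1 ≡ 3 (mod 131)
  3^2 ≡ 3² = 9 ≡ 9 (mod 131)
  3^4 ≡ 9² = 81 ≡ 81 (mod 131)
  3^8 ≡ 81² = 6561 ≡ 11 (mod 131)
  3^16 ≡ 11² = 121 ≡ 121 (mod 131)
  3^32 ≡ 121² = 14641 ≡ 100 (mod 131)
  3^64 ≡ 100² = 10000 ≡ 44 (mod 131)
  3^128 ≡ 44² = 1936 ≡ 102 (mod 131)
137 = 128 + 8 + 1, so 3^137 = 3^128 × 3^8 × 3^1 ≡ 102 × 11 × 3 (mod 131)
Multiplying step by step:
  102 × 11 = 1122 ≡ 74 (mod 131)
  74 × 3 = 222 ≡ 91 (mod 131)
Result: 3^137 ≡ 91 (mod 131)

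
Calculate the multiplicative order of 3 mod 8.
Powers of 3 mod 8: 3^1≡3, 3^2≡1. Order = 2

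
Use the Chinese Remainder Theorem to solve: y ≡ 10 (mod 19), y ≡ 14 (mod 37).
162

Using the Chinese Remainder Theorem:
M = product of moduli = 703
For equation 1: M_1 = 37, 37 ≡ 18 (mod 19), inverse of 37 mod 19 is 18 (check: 18 × 18 = 324 ≡ 1 (mod 19))
For equation 2: M_2 = 19, 19 ≡ 19 (mod 37), inverse of 19 mod 37 is 2 (check: 19 × 2 = 38 ≡ 1 (mod 37))
Combine: y ≡ Σ r_i×M_i×(M_i⁻¹ mod m_i) = 10×37×18 + 14×19×2 = 6660 + 532 = 7192
7192 mod 703 = 162
y ≡ 162 (mod 703)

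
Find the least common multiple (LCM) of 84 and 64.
1344

First find GCD(84, 64) using the Euclidean algorithm:
84 = 1 × 64 + 20
64 = 3 × 20 + 4
20 = 5 × 4 + 0
GCD(84, 64) = 4

LCM formula: LCM(a, b) = (a × b) / GCD(a, b)
LCM(84, 64) = (84 × 64) / 4
LCM(84, 64) = 5376 / 4
LCM(84, 64) = 1344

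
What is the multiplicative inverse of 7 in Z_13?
2

Using Extended Euclidean Algorithm:
gcd(7, 13) = 1
Bezout coefficients: 7 × 2 + 13 × -1 = 1
So 7 × 2 ≡ 1 (mod 13)
The inverse is 2 mod 13 = 2
Verification: 7 × 2 = 14 = 1 × 13 + 1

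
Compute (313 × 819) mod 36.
27

(313 × 819) = 256347
256347 mod 36 = 27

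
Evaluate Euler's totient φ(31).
30

Prime factorization: 31 = 31
Using the formula φ(n) = n × Π(1 - 1/p) for each prime factor p:
φ(31) = 31 × (1 - 1/31)
φ(31) = 30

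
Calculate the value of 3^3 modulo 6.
3 = 2 + 1 (binary 11). Repeated squaring mod 6: 3^1 ≡ 3; 3^2 ≡ 3² = 9 ≡ 3. Multiply: 3^3 = 3^2 × 3^1 ≡ 3 × 3 (mod 6): 3 × 3 = 9 ≡ 3. So 3^3 ≡ 3 (mod 6).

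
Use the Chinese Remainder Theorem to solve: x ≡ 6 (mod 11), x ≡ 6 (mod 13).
6

Using the Chinese Remainder Theorem:
M = product of moduli = 143
For equation 1: M_1 = 13, 13 ≡ 2 (mod 11), inverse of 13 mod 11 is 6 (check: 2 × 6 = 12 ≡ 1 (mod 11))
For equation 2: M_2 = 11, 11 ≡ 11 (mod 13), inverse of 11 mod 13 is 6 (check: 11 × 6 = 66 ≡ 1 (mod 13))
Combine: x ≡ Σ r_i×M_i×(M_i⁻¹ mod m_i) = 6×13×6 + 6×11×6 = 468 + 396 = 864
864 mod 143 = 6
x ≡ 6 (mod 143)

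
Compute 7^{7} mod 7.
0

Using successive squaring:
Binary expansion of 7: 111
Powers of 7 mod 7 (each is the square of the previous):
  7^1 ≡ 0 (mod 7)
  7^2 ≡ 0² = 0 ≡ 0 (mod 7)
  7^4 ≡ 0² = 0 ≡ 0 (mod 7)
7 = 4 + 2 + 1, so 7^7 = 7^4 × 7^2 × 7^1 ≡ 0 × 0 × 0 (mod 7)
Multiplying step by step:
  0 × 0 = 0 ≡ 0 (mod 7)
  0 × 0 = 0 ≡ 0 (mod 7)
Result: 7^7 ≡ 0 (mod 7)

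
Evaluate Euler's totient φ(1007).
936

Prime factorization: 1007 = 19 × 53
Using the formula φ(n) = n × Π(1 - 1/p) for each prime factor p:
φ(1007) = 1007 × (1 - 1/19) × (1 - 1/53)
φ(1007) = 936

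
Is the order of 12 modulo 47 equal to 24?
No, the actual order is 23, not 24.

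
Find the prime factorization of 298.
2 × 149

Divide by primes starting from smallest:
298 ÷ 2 = 149
149 ÷ 149 = 1

298 = 2 × 149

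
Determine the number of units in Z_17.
16

Prime factorization: 17 = 17
Using the formula φ(n) = n × Π(1 - 1/p) for each prime factor p:
φ(17) = 17 × (1 - 1/17)
φ(17) = 16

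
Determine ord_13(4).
Powers of 4 mod 13: 4^1≡4, 4^2≡3, 4^3≡12, 4^4≡9, 4^5≡10, 4^6≡1. Order = 6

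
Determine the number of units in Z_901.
832

Prime factorization: 901 = 17 × 53
Using the formula φ(n) = n × Π(1 - 1/p) for each prime factor p:
φ(901) = 901 × (1 - 1/17) × (1 - 1/53)
φ(901) = 832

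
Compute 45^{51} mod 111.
105

Using successive squaring:
Binary expansion of 51: 110011
Powers of 45 mod 111 (each is the square of the previous):
  45^1 ≡ 45 (mod 111)
  45^2 ≡ 45² = 2025 ≡ 27 (mod 111)
  45^4 ≡ 27² = 729 ≡ 63 (mod 111)
  45^8 ≡ 63² = 3969 ≡ 84 (mod 111)
  45^16 ≡ 84² = 7056 ≡ 63 (mod 111)
  45^32 ≡ 63² = 3969 ≡ 84 (mod 111)
51 = 32 + 16 + 2 + 1, so 45^51 = 45^32 × 45^16 × 45^2 × 45^1 ≡ 84 × 63 × 27 × 45 (mod 111)
Multiplying step by step:
  84 × 63 = 5292 ≡ 75 (mod 111)
  75 × 27 = 2025 ≡ 27 (mod 111)
  27 × 45 = 1215 ≡ 105 (mod 111)
Result: 45^51 ≡ 105 (mod 111)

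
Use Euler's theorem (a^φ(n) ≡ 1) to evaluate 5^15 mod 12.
By Euler: 5^{4} ≡ 1 (mod 12) since gcd(5, 12) = 1. 15 = 3×4 + 3. So 5^{15} ≡ 5^{3} ≡ 5 (mod 12)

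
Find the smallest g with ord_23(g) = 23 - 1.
p - 1 = 22 has prime divisors 2, 11. h is a primitive root mod 23 iff h^(22/q) ≢ 1 (mod 23) for each such q.
h = 2: 2^11 ≡ 1, 2^2 ≡ 4 (mod 23); 2^11 ≡ 1, so not a primitive root.
h = 3: 3^11 ≡ 1, 3^2 ≡ 9 (mod 23); 3^11 ≡ 1, so not a primitive root.
h = 4: 4^11 ≡ 1, 4^2 ≡ 16 (mod 23); 4^11 ≡ 1, so not a primitive root.
h = 5: 5^11 ≡ 22, 5^2 ≡ 2 (mod 23); none is 1, so 5 has order 22 and is a primitive root.
The smallest primitive root mod 23 is g = 5.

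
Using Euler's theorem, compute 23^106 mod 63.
By Euler: 23^{36} ≡ 1 (mod 63) since gcd(23, 63) = 1. 106 = 2×36 + 34. So 23^{106} ≡ 23^{34} ≡ 58 (mod 63)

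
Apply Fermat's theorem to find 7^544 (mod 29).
By Fermat: 7^{28} ≡ 1 (mod 29). 544 ≡ 12 (mod 28). So 7^{544} ≡ 7^{12} ≡ 16 (mod 29)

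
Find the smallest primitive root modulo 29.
p - 1 = 28 has prime divisors 2, 7. h is a primitive root mod 29 iff h^(28/q) ≢ 1 (mod 29) for each such q.
h = 2: 2^14 ≡ 28, 2^4 ≡ 16 (mod 29); none is 1, so 2 has order 28 and is a primitive root.
The smallest primitive root mod 29 is g = 2.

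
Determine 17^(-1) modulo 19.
17^(-1) ≡ 9 (mod 19). Verification: 17 × 9 = 153 ≡ 1 (mod 19)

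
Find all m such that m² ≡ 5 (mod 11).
The square roots of 5 mod 11 are 4 and 7. Verify: 4² = 16 ≡ 5 (mod 11)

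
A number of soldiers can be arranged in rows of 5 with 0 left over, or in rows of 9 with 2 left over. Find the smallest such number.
M = 5 × 9 = 45. M₁ = 9, y₁ ≡ 4 (mod 5). M₂ = 5, y₂ ≡ 2 (mod 9). m = 0×9×4 + 2×5×2 ≡ 20 (mod 45). The smallest positive such number is 20.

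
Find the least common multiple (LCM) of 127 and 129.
16383

First find GCD(127, 129) using the Euclidean algorithm:
127 = 0 × 129 + 127
129 = 1 × 127 + 2
127 = 63 × 2 + 1
2 = 2 × 1 + 0
GCD(127, 129) = 1

LCM formula: LCM(a, b) = (a × b) / GCD(a, b)
LCM(127, 129) = (127 × 129) / 1
LCM(127, 129) = 16383 / 1
LCM(127, 129) = 16383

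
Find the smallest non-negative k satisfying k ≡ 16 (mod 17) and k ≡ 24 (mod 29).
M = 17 × 29 = 493. M₁ = 29, y₁ ≡ 10 (mod 17). M₂ = 17, y₂ ≡ 12 (mod 29). k = 16×29×10 + 24×17×12 ≡ 169 (mod 493)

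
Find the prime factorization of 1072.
2^4 × 67

Divide by primes starting from smallest:
1072 ÷ 2 = 536
536 ÷ 2 = 268
268 ÷ 2 = 134
134 ÷ 2 = 67
67 ÷ 67 = 1

1072 = 2^4 × 67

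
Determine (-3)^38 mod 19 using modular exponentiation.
Using Fermat: (-3)^{18} ≡ 1 (mod 19). 38 ≡ 2 (mod 18). So (-3)^{38} ≡ (-3)^{2} ≡ 9 (mod 19)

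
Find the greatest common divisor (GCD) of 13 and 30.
1

Using the Euclidean algorithm:
13 = 0 × 30 + 13
30 = 2 × 13 + 4
13 = 3 × 4 + 1
4 = 4 × 1 + 0

GCD(13, 30) = 1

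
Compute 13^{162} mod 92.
25

Using successive squaring:
Binary expansion of 162: 10100010
Powers of 13 mod 92 (each is the square of the previous):
  13^1 ≡ 13 (mod 92)
  13^2 ≡ 13² = 169 ≡ 77 (mod 92)
  13^4 ≡ 77² = 5929 ≡ 41 (mod 92)
  13^8 ≡ 41² = 1681 ≡ 25 (mod 92)
  13^16 ≡ 25² = 625 ≡ 73 (mod 92)
  13^32 ≡ 73² = 5329 ≡ 85 (mod 92)
  13^64 ≡ 85² = 7225 ≡ 49 (mod 92)
  13^128 ≡ 49² = 2401 ≡ 9 (mod 92)
162 = 128 + 32 + 2, so 13^162 = 13^128 × 13^32 × 13^2 ≡ 9 × 85 × 77 (mod 92)
Multiplying step by step:
  9 × 85 = 765 ≡ 29 (mod 92)
  29 × 77 = 2233 ≡ 25 (mod 92)
Result: 13^162 ≡ 25 (mod 92)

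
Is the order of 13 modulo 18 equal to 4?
No, the actual order is 3, not 4.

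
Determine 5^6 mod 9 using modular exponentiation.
6 = 4 + 2 (binary 110). Repeated squaring mod 9: 5^1 ≡ 5; 5^2 ≡ 5² = 25 ≡ 7; 5^4 ≡ 7² = 49 ≡ 4. Multiply: 5^6 = 5^4 × 5^2 ≡ 4 × 7 (mod 9): 4 × 7 = 28 ≡ 1. So 5^6 ≡ 1 (mod 9).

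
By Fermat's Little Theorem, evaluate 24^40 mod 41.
By Fermat's Little Theorem, 24^{40} ≡ 1 (mod 41) since 41 is prime and gcd(24, 41) = 1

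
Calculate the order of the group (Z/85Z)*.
64

Prime factorization: 85 = 5 × 17
Using the formula φ(n) = n × Π(1 - 1/p) for each prime factor p:
φ(85) = 85 × (1 - 1/5) × (1 - 1/17)
φ(85) = 64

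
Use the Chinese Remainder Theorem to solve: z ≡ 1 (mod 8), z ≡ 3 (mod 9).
M = 8 × 9 = 72. M₁ = 9, y₁ ≡ 1 (mod 8). M₂ = 8, y₂ ≡ 8 (mod 9). z = 1×9×1 + 3×8×8 ≡ 57 (mod 72)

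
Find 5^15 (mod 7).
Using Fermat: 5^{6} ≡ 1 (mod 7). 15 ≡ 3 (mod 6). So 5^{15} ≡ 5^{3} ≡ 6 (mod 7)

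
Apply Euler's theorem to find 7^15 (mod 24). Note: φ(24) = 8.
By Euler: 7^{8} ≡ 1 (mod 24) since gcd(7, 24) = 1. 15 = 1×8 + 7. So 7^{15} ≡ 7^{7} ≡ 7 (mod 24)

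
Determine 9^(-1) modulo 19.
9^(-1) ≡ 17 (mod 19). Verification: 9 × 17 = 153 ≡ 1 (mod 19)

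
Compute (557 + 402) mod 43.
13

(557 + 402) = 959
959 mod 43 = 13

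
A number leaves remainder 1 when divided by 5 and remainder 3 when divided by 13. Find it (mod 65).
M = 5 × 13 = 65. M₁ = 13, y₁ ≡ 2 (mod 5). M₂ = 5, y₂ ≡ 8 (mod 13). m = 1×13×2 + 3×5×8 ≡ 16 (mod 65)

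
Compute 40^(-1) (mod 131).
40^(-1) ≡ 95 (mod 131). Verification: 40 × 95 = 3800 ≡ 1 (mod 131)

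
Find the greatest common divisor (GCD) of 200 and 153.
1

Using the Euclidean algorithm:
200 = 1 × 153 + 47
153 = 3 × 47 + 12
47 = 3 × 12 + 11
12 = 1 × 11 + 1
11 = 11 × 1 + 0

GCD(200, 153) = 1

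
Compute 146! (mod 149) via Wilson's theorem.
(148)! = (146)! × (147) × (148) ≡ -1 (mod 149). So (146)! ≡ -1 × [(148)(147)]^(-1) ≡ 74 (mod 149)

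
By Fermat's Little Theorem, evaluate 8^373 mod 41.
By Fermat: 8^{40} ≡ 1 (mod 41). 373 ≡ 13 (mod 40). So 8^{373} ≡ 8^{13} ≡ 21 (mod 41)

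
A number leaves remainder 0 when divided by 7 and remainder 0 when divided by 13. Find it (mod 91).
M = 7 × 13 = 91. M₁ = 13, y₁ ≡ 6 (mod 7). M₂ = 7, y₂ ≡ 2 (mod 13). n = 0×13×6 + 0×7×2 ≡ 0 (mod 91)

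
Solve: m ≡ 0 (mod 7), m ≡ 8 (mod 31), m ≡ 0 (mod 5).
M = 7 × 31 × 5 = 1085. M₁ = 155, y₁ ≡ 1 (mod 7). M₂ = 35, y₂ ≡ 8 (mod 31). M₃ = 217, y₃ ≡ 3 (mod 5). m = 0×155×1 + 8×35×8 + 0×217×3 ≡ 70 (mod 1085)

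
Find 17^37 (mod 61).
Using repeated squaring. 37 = 32 + 4 + 1 (binary 100101). Repeated squaring mod 61: 17^1 ≡ 17; 17^2 ≡ 17² = 289 ≡ 45; 17^4 ≡ 45² = 2025 ≡ 12; 17^8 ≡ 12² = 144 ≡ 22; 17^16 ≡ 22² = 484 ≡ 57; 17^32 ≡ 57² = 3249 ≡ 16. Multiply: 17^37 = 17^32 × 17^4 × 17^1 ≡ 16 × 12 × 17 (mod 61): 16 × 12 = 192 ≡ 9; 9 × 17 = 153 ≡ 31. So 17^37 ≡ 31 (mod 61).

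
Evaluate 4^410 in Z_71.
Using Fermat: 4^{70} ≡ 1 (mod 71). 410 ≡ 60 (mod 70). So 4^{410} ≡ 4^{60} ≡ 37 (mod 71)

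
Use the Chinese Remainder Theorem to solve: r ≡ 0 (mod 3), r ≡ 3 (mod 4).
M = 3 × 4 = 12. M₁ = 4, y₁ ≡ 1 (mod 3). M₂ = 3, y₂ ≡ 3 (mod 4). r = 0×4×1 + 3×3×3 ≡ 3 (mod 12)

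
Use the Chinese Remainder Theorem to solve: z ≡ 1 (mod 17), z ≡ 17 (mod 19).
M = 17 × 19 = 323. M₁ = 19, y₁ ≡ 9 (mod 17). M₂ = 17, y₂ ≡ 9 (mod 19). z = 1×19×9 + 17×17×9 ≡ 188 (mod 323)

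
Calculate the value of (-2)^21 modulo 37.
Using repeated squaring. (-2) ≡ 35 (mod 37). 21 = 16 + 4 + 1 (binary 10101). Repeated squaring mod 37: 35^1 ≡ 35; 35^2 ≡ 35² = 1225 ≡ 4; 35^4 ≡ 4² = 16 ≡ 16; 35^8 ≡ 16² = 256 ≡ 34; 35^16 ≡ 34² = 1156 ≡ 9. Multiply: (-2)^21 ≡ 35^16 × 35^4 × 35^1 ≡ 9 × 16 × 35 (mod 37): 9 × 16 = 144 ≡ 33; 33 × 35 = 1155 ≡ 8. So (-2)^21 ≡ 8 (mod 37).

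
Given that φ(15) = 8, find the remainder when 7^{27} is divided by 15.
By Euler: 7^{8} ≡ 1 (mod 15) since gcd(7, 15) = 1. 27 = 3×8 + 3. So 7^{27} ≡ 7^{3} ≡ 13 (mod 15)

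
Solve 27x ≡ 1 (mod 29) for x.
14

Using Extended Euclidean Algorithm:
gcd(27, 29) = 1
Bezout coefficients: 27 × 14 + 29 × -13 = 1
So 27 × 14 ≡ 1 (mod 29)
The inverse is 14 mod 29 = 14
Verification: 27 × 14 = 378 = 13 × 29 + 1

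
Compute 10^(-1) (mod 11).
10^(-1) ≡ 10 (mod 11). Verification: 10 × 10 = 100 ≡ 1 (mod 11)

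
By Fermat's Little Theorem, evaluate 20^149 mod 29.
By Fermat: 20^{28} ≡ 1 (mod 29). 149 ≡ 9 (mod 28). So 20^{149} ≡ 20^{9} ≡ 23 (mod 29)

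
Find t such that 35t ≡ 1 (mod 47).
35^(-1) ≡ 43 (mod 47). Verification: 35 × 43 = 1505 ≡ 1 (mod 47)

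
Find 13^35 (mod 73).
Using repeated squaring. 35 = 32 + 2 + 1 (binary 100011). Repeated squaring mod 73: 13^1 ≡ 13; 13^2 ≡ 13² = 169 ≡ 23; 13^4 ≡ 23² = 529 ≡ 18; 13^8 ≡ 18² = 324 ≡ 32; 13^16 ≡ 32² = 1024 ≡ 2; 13^32 ≡ 2² = 4 ≡ 4. Multiply: 13^35 = 13^32 × 13^2 × 13^1 ≡ 4 × 23 × 13 (mod 73): 4 × 23 = 92 ≡ 19; 19 × 13 = 247 ≡ 28. So 13^35 ≡ 28 (mod 73).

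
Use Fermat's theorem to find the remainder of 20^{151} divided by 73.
42

By Fermat's Little Theorem, a^(p-1) ≡ 1 (mod p) for prime p and gcd(a, p) = 1
Here p = 73, so 20^72 ≡ 1 (mod 73)
We can reduce the exponent: 151 mod 72 = 7
So 20^151 ≡ 20^7 (mod 73)
Computing: 20^7 mod 73 = 42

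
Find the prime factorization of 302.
2 × 151

Divide by primes starting from smallest:
302 ÷ 2 = 151
151 ÷ 151 = 1

302 = 2 × 151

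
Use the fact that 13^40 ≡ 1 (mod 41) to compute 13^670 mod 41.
By Fermat: 13^{40} ≡ 1 (mod 41). 670 ≡ 30 (mod 40). So 13^{670} ≡ 13^{30} ≡ 32 (mod 41)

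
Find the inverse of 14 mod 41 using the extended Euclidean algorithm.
Extended GCD: 14(3) + 41(-1) = 1. So 14^(-1) ≡ 3 ≡ 3 (mod 41). Verify: 14 × 3 = 42 ≡ 1 (mod 41)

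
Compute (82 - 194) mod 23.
3

(82 - 194) = -112
-112 mod 23 = 3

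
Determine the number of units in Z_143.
120

Prime factorization: 143 = 11 × 13
Using the formula φ(n) = n × Π(1 - 1/p) for each prime factor p:
φ(143) = 143 × (1 - 1/11) × (1 - 1/13)
φ(143) = 120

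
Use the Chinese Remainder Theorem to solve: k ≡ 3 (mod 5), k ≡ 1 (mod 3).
13

Using the Chinese Remainder Theorem:
M = product of moduli = 15
For equation 1: M_1 = 3, 3 ≡ 3 (mod 5), inverse of 3 mod 5 is 2 (check: 3 × 2 = 6 ≡ 1 (mod 5))
For equation 2: M_2 = 5, 5 ≡ 2 (mod 3), inverse of 5 mod 3 is 2 (check: 2 × 2 = 4 ≡ 1 (mod 3))
Combine: k ≡ Σ r_i×M_i×(M_i⁻¹ mod m_i) = 3×3×2 + 1×5×2 = 18 + 10 = 28
28 mod 15 = 13
k ≡ 13 (mod 15)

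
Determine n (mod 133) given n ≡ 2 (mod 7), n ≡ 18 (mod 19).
37

Using the Chinese Remainder Theorem:
M = product of moduli = 133
For equation 1: M_1 = 19, 19 ≡ 5 (mod 7), inverse of 19 mod 7 is 3 (check: 5 × 3 = 15 ≡ 1 (mod 7))
For equation 2: M_2 = 7, 7 ≡ 7 (mod 19), inverse of 7 mod 19 is 11 (check: 7 × 11 = 77 ≡ 1 (mod 19))
Combine: n ≡ Σ r_i×M_i×(M_i⁻¹ mod m_i) = 2×19×3 + 18×7×11 = 114 + 1386 = 1500
1500 mod 133 = 37
n ≡ 37 (mod 133)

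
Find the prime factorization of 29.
29

Divide by primes starting from smallest:
29 ÷ 29 = 1

29 = 29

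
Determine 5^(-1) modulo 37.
5^(-1) ≡ 15 (mod 37). Verification: 5 × 15 = 75 ≡ 1 (mod 37)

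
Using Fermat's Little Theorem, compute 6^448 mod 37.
By Fermat: 6^{36} ≡ 1 (mod 37). 448 ≡ 16 (mod 36). So 6^{448} ≡ 6^{16} ≡ 1 (mod 37)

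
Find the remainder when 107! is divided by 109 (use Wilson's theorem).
(108)! = (107)! × (108) ≡ -1 (mod 109). So (107)! ≡ -1 × (108)^(-1) ≡ (-1)×(-1) = 1 (mod 109)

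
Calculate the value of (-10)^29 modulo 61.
Using repeated squaring. (-10) ≡ 51 (mod 61). 29 = 16 + 8 + 4 + 1 (binary 11101). Repeated squaring mod 61: 51^1 ≡ 51; 51^2 ≡ 51² = 2601 ≡ 39; 51^4 ≡ 39² = 1521 ≡ 57; 51^8 ≡ 57² = 3249 ≡ 16; 51^16 ≡ 16² = 256 ≡ 12. Multiply: (-10)^29 ≡ 51^16 × 51^8 × 51^4 × 51^1 ≡ 12 × 16 × 57 × 51 (mod 61): 12 × 16 = 192 ≡ 9; 9 × 57 = 513 ≡ 25; 25 × 51 = 1275 ≡ 55. So (-10)^29 ≡ 55 (mod 61).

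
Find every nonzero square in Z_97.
QRs mod 97: {1, 2, 3, 4, 6, 8, 9, 11, 12, 16, 18, 22, 24, 25, 27, 31, 32, 33, 35, 36, 43, 44, 47, 48, 49, 50, 53, 54, 61, 62, 64, 65, 66, 70, 72, 73, 75, 79, 81, 85, 86, 88, 89, 91, 93, 94, 95, 96}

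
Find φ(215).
168

Prime factorization: 215 = 5 × 43
Using the formula φ(n) = n × Π(1 - 1/p) for each prime factor p:
φ(215) = 215 × (1 - 1/5) × (1 - 1/43)
φ(215) = 168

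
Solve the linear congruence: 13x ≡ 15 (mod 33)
24

Since gcd(13, 33) = 1 divides 15, a solution exists.
Multiply both sides by the inverse of 13 mod 33:
  13^(-1) mod 33 = 28
  x ≡ 28 × 15 ≡ 420 ≡ 24 (mod 33)
Verification: 13 × 24 = 312 = 9 × 33 + 15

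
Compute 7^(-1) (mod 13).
2

Using Extended Euclidean Algorithm:
gcd(7, 13) = 1
Bezout coefficients: 7 × 2 + 13 × -1 = 1
So 7 × 2 ≡ 1 (mod 13)
The inverse is 2 mod 13 = 2
Verification: 7 × 2 = 14 = 1 × 13 + 1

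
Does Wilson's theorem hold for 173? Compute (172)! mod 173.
(172)! mod 173 = 172. Since this equals -1 (mod 173), Wilson confirms 173 is prime.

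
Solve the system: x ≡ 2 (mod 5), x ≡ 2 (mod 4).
M = 5 × 4 = 20. M₁ = 4, y₁ ≡ 4 (mod 5). M₂ = 5, y₂ ≡ 1 (mod 4). x = 2×4×4 + 2×5×1 ≡ 2 (mod 20)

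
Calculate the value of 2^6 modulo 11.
6 = 4 + 2 (binary 110). Repeated squaring mod 11: 2^1 ≡ 2; 2^2 ≡ 2² = 4 ≡ 4; 2^4 ≡ 4² = 16 ≡ 5. Multiply: 2^6 = 2^4 × 2^2 ≡ 5 × 4 (mod 11): 5 × 4 = 20 ≡ 9. So 2^6 ≡ 9 (mod 11).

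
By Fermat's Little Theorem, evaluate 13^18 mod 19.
By Fermat's Little Theorem, 13^{18} ≡ 1 (mod 19) since 19 is prime and gcd(13, 19) = 1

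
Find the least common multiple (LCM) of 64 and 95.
6080

First find GCD(64, 95) using the Euclidean algorithm:
64 = 0 × 95 + 64
95 = 1 × 64 + 31
64 = 2 × 31 + 2
31 = 15 × 2 + 1
2 = 2 × 1 + 0
GCD(64, 95) = 1

LCM formula: LCM(a, b) = (a × b) / GCD(a, b)
LCM(64, 95) = (64 × 95) / 1
LCM(64, 95) = 6080 / 1
LCM(64, 95) = 6080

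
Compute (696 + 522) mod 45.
3

(696 + 522) = 1218
1218 mod 45 = 3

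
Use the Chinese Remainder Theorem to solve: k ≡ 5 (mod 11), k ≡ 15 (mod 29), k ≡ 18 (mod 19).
1842

Using the Chinese Remainder Theorem:
M = product of moduli = 6061
For equation 1: M_1 = 551, 551 ≡ 1 (mod 11), inverse of 551 mod 11 is 1 (check: 1 × 1 = 1 ≡ 1 (mod 11))
For equation 2: M_2 = 209, 209 ≡ 6 (mod 29), inverse of 209 mod 29 is 5 (check: 6 × 5 = 30 ≡ 1 (mod 29))
For equation 3: M_3 = 319, 319 ≡ 15 (mod 19), inverse of 319 mod 19 is 14 (check: 15 × 14 = 210 ≡ 1 (mod 19))
Combine: k ≡ Σ r_i×M_i×(M_i⁻¹ mod m_i) = 5×551×1 + 15×209×5 + 18×319×14 = 2755 + 15675 + 80388 = 98818
98818 mod 6061 = 1842
k ≡ 1842 (mod 6061)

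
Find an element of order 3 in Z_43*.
6 has order 3 mod 43 since 6^{3} ≡ 1 (mod 43) and no smaller power works.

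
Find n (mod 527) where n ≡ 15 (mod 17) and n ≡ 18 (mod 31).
M = 17 × 31 = 527. M₁ = 31, y₁ ≡ 11 (mod 17). M₂ = 17, y₂ ≡ 11 (mod 31). n = 15×31×11 + 18×17×11 ≡ 49 (mod 527)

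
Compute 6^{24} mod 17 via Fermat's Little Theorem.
16

By Fermat's Little Theorem, a^(p-1) ≡ 1 (mod p) for prime p and gcd(a, p) = 1
Here p = 17, so 6^16 ≡ 1 (mod 17)
We can reduce the exponent: 24 mod 16 = 8
So 6^24 ≡ 6^8 (mod 17)
Computing: 6^8 mod 17 = 16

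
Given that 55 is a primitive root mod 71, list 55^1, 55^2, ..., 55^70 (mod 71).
g^1, g^2, ..., g^{70} mod 71: {55, 43, 22, 3, 23, 58, 66, 9, 69, 32, 56, 27, 65, 25, 26, 10, 53, 4, 7, 30, 17, 12, 21, 19, 51, 36, 63, 57, 11, 37, 47, 29, 33, 40, 70, 16, 28, 49, 68, 48, 13, 5, 62, 2, 39, 15, 44, 6, 46, 45, 61, 18, 67, 64, 41, 54, 59, 50, 52, 20, 35, 8, 14, 60, 34, 24, 42, 38, 31, 1}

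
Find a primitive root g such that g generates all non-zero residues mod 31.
p - 1 = 30 has prime divisors 2, 3, 5. h is a primitive root mod 31 iff h^(30/q) ≢ 1 (mod 31) for each such q.
h = 2: 2^15 ≡ 1, 2^10 ≡ 1, 2^6 ≡ 2 (mod 31); 2^15 ≡ 1, so not a primitive root.
h = 3: 3^15 ≡ 30, 3^10 ≡ 25, 3^6 ≡ 16 (mod 31); none is 1, so 3 has order 30 and is a primitive root.
The smallest primitive root mod 31 is g = 3.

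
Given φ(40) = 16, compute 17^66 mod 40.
By Euler: 17^{16} ≡ 1 (mod 40) since gcd(17, 40) = 1. 66 = 4×16 + 2. So 17^{66} ≡ 17^{2} ≡ 9 (mod 40)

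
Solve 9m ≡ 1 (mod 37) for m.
9^(-1) ≡ 33 (mod 37). Verification: 9 × 33 = 297 ≡ 1 (mod 37)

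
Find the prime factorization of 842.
2 × 421

Divide by primes starting from smallest:
842 ÷ 2 = 421
421 ÷ 421 = 1

842 = 2 × 421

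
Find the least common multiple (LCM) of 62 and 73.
4526

First find GCD(62, 73) using the Euclidean algorithm:
62 = 0 × 73 + 62
73 = 1 × 62 + 11
62 = 5 × 11 + 7
11 = 1 × 7 + 4
7 = 1 × 4 + 3
4 = 1 × 3 + 1
3 = 3 × 1 + 0
GCD(62, 73) = 1

LCM formula: LCM(a, b) = (a × b) / GCD(a, b)
LCM(62, 73) = (62 × 73) / 1
LCM(62, 73) = 4526 / 1
LCM(62, 73) = 4526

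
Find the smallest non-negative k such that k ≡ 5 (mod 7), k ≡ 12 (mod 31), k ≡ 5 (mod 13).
1097

Using the Chinese Remainder Theorem:
M = product of moduli = 2821
For equation 1: M_1 = 403, 403 ≡ 4 (mod 7), inverse of 403 mod 7 is 2 (check: 4 × 2 = 8 ≡ 1 (mod 7))
For equation 2: M_2 = 91, 91 ≡ 29 (mod 31), inverse of 91 mod 31 is 15 (check: 29 × 15 = 435 ≡ 1 (mod 31))
For equation 3: M_3 = 217, 217 ≡ 9 (mod 13), inverse of 217 mod 13 is 3 (check: 9 × 3 = 27 ≡ 1 (mod 13))
Combine: k ≡ Σ r_i×M_i×(M_i⁻¹ mod m_i) = 5×403×2 + 12×91×15 + 5×217×3 = 4030 + 16380 + 3255 = 23665
23665 mod 2821 = 1097
k ≡ 1097 (mod 2821)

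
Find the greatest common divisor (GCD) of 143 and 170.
1

Using the Euclidean algorithm:
143 = 0 × 170 + 143
170 = 1 × 143 + 27
143 = 5 × 27 + 8
27 = 3 × 8 + 3
8 = 2 × 3 + 2
3 = 1 × 2 + 1
2 = 2 × 1 + 0

GCD(143, 170) = 1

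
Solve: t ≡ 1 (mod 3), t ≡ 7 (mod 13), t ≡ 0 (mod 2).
M = 3 × 13 × 2 = 78. M₁ = 26, y₁ ≡ 2 (mod 3). M₂ = 6, y₂ ≡ 11 (mod 13). M₃ = 39, y₃ ≡ 1 (mod 2). t = 1×26×2 + 7×6×11 + 0×39×1 ≡ 46 (mod 78)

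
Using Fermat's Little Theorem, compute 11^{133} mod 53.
6

By Fermat's Little Theorem, a^(p-1) ≡ 1 (mod p) for prime p and gcd(a, p) = 1
Here p = 53, so 11^52 ≡ 1 (mod 53)
We can reduce the exponent: 133 mod 52 = 29
So 11^133 ≡ 11^29 (mod 53)
Computing: 11^29 mod 53 = 6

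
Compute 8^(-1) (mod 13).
8^(-1) ≡ 5 (mod 13). Verification: 8 × 5 = 40 ≡ 1 (mod 13)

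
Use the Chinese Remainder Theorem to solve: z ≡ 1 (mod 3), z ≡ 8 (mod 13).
M = 3 × 13 = 39. M₁ = 13, y₁ ≡ 1 (mod 3). M₂ = 3, y₂ ≡ 9 (mod 13). z = 1×13×1 + 8×3×9 ≡ 34 (mod 39)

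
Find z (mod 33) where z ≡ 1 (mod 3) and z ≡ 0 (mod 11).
M = 3 × 11 = 33. M₁ = 11, y₁ ≡ 2 (mod 3). M₂ = 3, y₂ ≡ 4 (mod 11). z = 1×11×2 + 0×3×4 ≡ 22 (mod 33)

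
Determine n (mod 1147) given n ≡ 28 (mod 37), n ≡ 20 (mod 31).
361

Using the Chinese Remainder Theorem:
M = product of moduli = 1147
For equation 1: M_1 = 31, 31 ≡ 31 (mod 37), inverse of 31 mod 37 is 6 (check: 31 × 6 = 186 ≡ 1 (mod 37))
For equation 2: M_2 = 37, 37 ≡ 6 (mod 31), inverse of 37 mod 31 is 26 (check: 6 × 26 = 156 ≡ 1 (mod 31))
Combine: n ≡ Σ r_i×M_i×(M_i⁻¹ mod m_i) = 28×31×6 + 20×37×26 = 5208 + 19240 = 24448
24448 mod 1147 = 361
n ≡ 361 (mod 1147)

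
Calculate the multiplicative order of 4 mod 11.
Powers of 4 mod 11: 4^1≡4, 4^2≡5, 4^3≡9, 4^4≡3, 4^5≡1. Order = 5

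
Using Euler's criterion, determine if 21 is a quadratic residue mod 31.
By Euler's criterion: 21^{15} ≡ 30 (mod 31). Since this equals -1 (≡ 30), 21 is not a QR.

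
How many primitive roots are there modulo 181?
Number of primitive roots mod 181 = φ(180) = 48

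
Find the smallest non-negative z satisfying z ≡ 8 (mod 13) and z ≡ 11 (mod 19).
M = 13 × 19 = 247. M₁ = 19, y₁ ≡ 11 (mod 13). M₂ = 13, y₂ ≡ 3 (mod 19). z = 8×19×11 + 11×13×3 ≡ 125 (mod 247)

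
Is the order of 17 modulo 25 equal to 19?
No, the actual order is 20, not 19.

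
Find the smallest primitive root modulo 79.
3

A primitive root g modulo p has order p-1 = 78
Prime divisors of 78: [2, 3, 13]
g is a primitive root iff g^(78/q) ≢ 1 (mod 79) for each prime divisor q
Testing small values:
  g = 2: 2^39 ≡ 1, 2^26 ≡ 23, 2^6 ≡ 64 (mod 79) → 2^39 ≡ 1, not primitive root
  g = 3: 3^39 ≡ 78, 3^26 ≡ 23, 3^6 ≡ 18 (mod 79) → none is 1, primitive root!
The smallest primitive root is 3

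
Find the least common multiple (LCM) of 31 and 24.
744

First find GCD(31, 24) using the Euclidean algorithm:
31 = 1 × 24 + 7
24 = 3 × 7 + 3
7 = 2 × 3 + 1
3 = 3 × 1 + 0
GCD(31, 24) = 1

LCM formula: LCM(a, b) = (a × b) / GCD(a, b)
LCM(31, 24) = (31 × 24) / 1
LCM(31, 24) = 744 / 1
LCM(31, 24) = 744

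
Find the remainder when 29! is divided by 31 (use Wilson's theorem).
(30)! = (29)! × (30) ≡ -1 (mod 31). So (29)! ≡ -1 × (30)^(-1) ≡ (-1)×(-1) = 1 (mod 31)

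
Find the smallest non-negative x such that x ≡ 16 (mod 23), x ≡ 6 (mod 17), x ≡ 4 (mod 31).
7537

Using the Chinese Remainder Theorem:
M = product of moduli = 12121
For equation 1: M_1 = 527, 527 ≡ 21 (mod 23), inverse of 527 mod 23 is 11 (check: 21 × 11 = 231 ≡ 1 (mod 23))
For equation 2: M_2 = 713, 713 ≡ 16 (mod 17), inverse of 713 mod 17 is 16 (check: 16 × 16 = 256 ≡ 1 (mod 17))
For equation 3: M_3 = 391, 391 ≡ 19 (mod 31), inverse of 391 mod 31 is 18 (check: 19 × 18 = 342 ≡ 1 (mod 31))
Combine: x ≡ Σ r_i×M_i×(M_i⁻¹ mod m_i) = 16×527×11 + 6×713×16 + 4×391×18 = 92752 + 68448 + 28152 = 189352
189352 mod 12121 = 7537
x ≡ 7537 (mod 12121)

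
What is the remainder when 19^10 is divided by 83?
10 = 8 + 2 (binary 1010). Repeated squaring mod 83: 19^1 ≡ 19; 19^2 ≡ 19² = 361 ≡ 29; 19^4 ≡ 29² = 841 ≡ 11; 19^8 ≡ 11² = 121 ≡ 38. Multiply: 19^10 = 19^8 × 19^2 ≡ 38 × 29 (mod 83): 38 × 29 = 1102 ≡ 23. So 19^10 ≡ 23 (mod 83).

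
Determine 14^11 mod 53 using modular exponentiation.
Using repeated squaring. 11 = 8 + 2 + 1 (binary 1011). Repeated squaring mod 53: 14^1 ≡ 14; 14^2 ≡ 14² = 196 ≡ 37; 14^4 ≡ 37² = 1369 ≡ 44; 14^8 ≡ 44² = 1936 ≡ 28. Multiply: 14^11 = 14^8 × 14^2 × 14^1 ≡ 28 × 37 × 14 (mod 53): 28 × 37 = 1036 ≡ 29; 29 × 14 = 406 ≡ 35. So 14^11 ≡ 35 (mod 53).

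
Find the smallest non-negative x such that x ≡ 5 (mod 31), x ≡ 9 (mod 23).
377

Using the Chinese Remainder Theorem:
M = product of moduli = 713
For equation 1: M_1 = 23, 23 ≡ 23 (mod 31), inverse of 23 mod 31 is 27 (check: 23 × 27 = 621 ≡ 1 (mod 31))
For equation 2: M_2 = 31, 31 ≡ 8 (mod 23), inverse of 31 mod 23 is 3 (check: 8 × 3 = 24 ≡ 1 (mod 23))
Combine: x ≡ Σ r_i×M_i×(M_i⁻¹ mod m_i) = 5×23×27 + 9×31×3 = 3105 + 837 = 3942
3942 mod 713 = 377
x ≡ 377 (mod 713)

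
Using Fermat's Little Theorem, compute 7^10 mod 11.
By Fermat's Little Theorem, 7^{10} ≡ 1 (mod 11) since 11 is prime and gcd(7, 11) = 1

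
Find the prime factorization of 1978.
2 × 23 × 43

Divide by primes starting from smallest:
1978 ÷ 2 = 989
989 ÷ 23 = 43
43 ÷ 43 = 1

1978 = 2 × 23 × 43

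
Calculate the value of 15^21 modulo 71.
Using repeated squaring. 21 = 16 + 4 + 1 (binary 10101). Repeated squaring mod 71: 15^1 ≡ 15; 15^2 ≡ 15² = 225 ≡ 12; 15^4 ≡ 12² = 144 ≡ 2; 15^8 ≡ 2² = 4 ≡ 4; 15^16 ≡ 4² = 16 ≡ 16. Multiply: 15^21 = 15^16 × 15^4 × 15^1 ≡ 16 × 2 × 15 (mod 71): 16 × 2 = 32 ≡ 32; 32 × 15 = 480 ≡ 54. So 15^21 ≡ 54 (mod 71).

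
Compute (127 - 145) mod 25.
7

(127 - 145) = -18
-18 mod 25 = 7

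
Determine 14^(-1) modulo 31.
14^(-1) ≡ 20 (mod 31). Verification: 14 × 20 = 280 ≡ 1 (mod 31)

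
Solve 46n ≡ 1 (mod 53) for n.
15

Using Extended Euclidean Algorithm:
gcd(46, 53) = 1
Bezout coefficients: 46 × 15 + 53 × -13 = 1
So 46 × 15 ≡ 1 (mod 53)
The inverse is 15 mod 53 = 15
Verification: 46 × 15 = 690 = 13 × 53 + 1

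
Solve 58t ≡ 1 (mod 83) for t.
73

Using Extended Euclidean Algorithm:
gcd(58, 83) = 1
Bezout coefficients: 58 × -10 + 83 × 7 = 1
So 58 × -10 ≡ 1 (mod 83)
The inverse is -10 mod 83 = 73
Verification: 58 × 73 = 4234 = 51 × 83 + 1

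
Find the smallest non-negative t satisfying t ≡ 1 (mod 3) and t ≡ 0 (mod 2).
M = 3 × 2 = 6. M₁ = 2, y₁ ≡ 2 (mod 3). M₂ = 3, y₂ ≡ 1 (mod 2). t = 1×2×2 + 0×3×1 ≡ 4 (mod 6)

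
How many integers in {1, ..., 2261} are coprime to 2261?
1728

Prime factorization: 2261 = 7 × 17 × 19
Using the formula φ(n) = n × Π(1 - 1/p) for each prime factor p:
φ(2261) = 2261 × (1 - 1/7) × (1 - 1/17) × (1 - 1/19)
φ(2261) = 1728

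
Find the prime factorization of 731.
17 × 43

Divide by primes starting from smallest:
731 ÷ 17 = 43
43 ÷ 43 = 1

731 = 17 × 43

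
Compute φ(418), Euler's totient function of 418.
180

Prime factorization: 418 = 2 × 11 × 19
Using the formula φ(n) = n × Π(1 - 1/p) for each prime factor p:
φ(418) = 418 × (1 - 1/2) × (1 - 1/11) × (1 - 1/19)
φ(418) = 180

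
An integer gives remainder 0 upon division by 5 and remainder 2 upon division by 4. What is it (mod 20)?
M = 5 × 4 = 20. M₁ = 4, y₁ ≡ 4 (mod 5). M₂ = 5, y₂ ≡ 1 (mod 4). x = 0×4×4 + 2×5×1 ≡ 10 (mod 20). The smallest positive such number is 10.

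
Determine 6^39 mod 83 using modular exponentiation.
Using repeated squaring. 39 = 32 + 4 + 2 + 1 (binary 100111). Repeated squaring mod 83: 6^1 ≡ 6; 6^2 ≡ 6² = 36 ≡ 36; 6^4 ≡ 36² = 1296 ≡ 51; 6^8 ≡ 51² = 2601 ≡ 28; 6^16 ≡ 28² = 784 ≡ 37; 6^32 ≡ 37² = 1369 ≡ 41. Multiply: 6^39 = 6^32 × 6^4 × 6^2 × 6^1 ≡ 41 × 51 × 36 × 6 (mod 83): 41 × 51 = 2091 ≡ 16; 16 × 36 = 576 ≡ 78; 78 × 6 = 468 ≡ 53. So 6^39 ≡ 53 (mod 83).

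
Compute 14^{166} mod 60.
16

Using successive squaring:
Binary expansion of 166: 10100110
Powers of 14 mod 60 (each is the square of the previous):
  14^1 ≡ 14 (mod 60)
  14^2 ≡ 14² = 196 ≡ 16 (mod 60)
  14^4 ≡ 16² = 256 ≡ 16 (mod 60)
  14^8 ≡ 16² = 256 ≡ 16 (mod 60)
  14^16 ≡ 16² = 256 ≡ 16 (mod 60)
  14^32 ≡ 16² = 256 ≡ 16 (mod 60)
  14^64 ≡ 16² = 256 ≡ 16 (mod 60)
  14^128 ≡ 16² = 256 ≡ 16 (mod 60)
166 = 128 + 32 + 4 + 2, so 14^166 = 14^128 × 14^32 × 14^4 × 14^2 ≡ 16 × 16 × 16 × 16 (mod 60)
Multiplying step by step:
  16 × 16 = 256 ≡ 16 (mod 60)
  16 × 16 = 256 ≡ 16 (mod 60)
  16 × 16 = 256 ≡ 16 (mod 60)
Result: 14^166 ≡ 16 (mod 60)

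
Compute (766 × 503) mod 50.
48

(766 × 503) = 385298
385298 mod 50 = 48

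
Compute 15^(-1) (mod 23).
15^(-1) ≡ 20 (mod 23). Verification: 15 × 20 = 300 ≡ 1 (mod 23)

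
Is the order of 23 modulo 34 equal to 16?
Yes, ord_34(23) = 16.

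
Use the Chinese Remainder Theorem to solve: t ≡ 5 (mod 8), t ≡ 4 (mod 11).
M = 8 × 11 = 88. M₁ = 11, y₁ ≡ 3 (mod 8). M₂ = 8, y₂ ≡ 7 (mod 11). t = 5×11×3 + 4×8×7 ≡ 37 (mod 88)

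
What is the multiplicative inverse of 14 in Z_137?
14^(-1) ≡ 49 (mod 137). Verification: 14 × 49 = 686 ≡ 1 (mod 137)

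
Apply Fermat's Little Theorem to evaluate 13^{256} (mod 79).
25

By Fermat's Little Theorem, a^(p-1) ≡ 1 (mod p) for prime p and gcd(a, p) = 1
Here p = 79, so 13^78 ≡ 1 (mod 79)
We can reduce the exponent: 256 mod 78 = 22
So 13^256 ≡ 13^22 (mod 79)
Computing: 13^22 mod 79 = 25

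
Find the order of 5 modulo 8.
Powers of 5 mod 8: 5^1≡5, 5^2≡1. Order = 2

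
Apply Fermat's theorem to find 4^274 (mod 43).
By Fermat: 4^{42} ≡ 1 (mod 43). 274 = 6×42 + 22. So 4^{274} ≡ 4^{22} ≡ 4 (mod 43)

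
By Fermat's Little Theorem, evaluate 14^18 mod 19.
By Fermat's Little Theorem, 14^{18} ≡ 1 (mod 19) since 19 is prime and gcd(14, 19) = 1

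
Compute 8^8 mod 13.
8 = 8 (binary 1000). Repeated squaring mod 13: 8^1 ≡ 8; 8^2 ≡ 8² = 64 ≡ 12; 8^4 ≡ 12² = 144 ≡ 1; 8^8 ≡ 1² = 1 ≡ 1. So 8^8 ≡ 1 (mod 13).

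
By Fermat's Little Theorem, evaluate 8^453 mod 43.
By Fermat: 8^{42} ≡ 1 (mod 43). 453 ≡ 33 (mod 42). So 8^{453} ≡ 8^{33} ≡ 2 (mod 43)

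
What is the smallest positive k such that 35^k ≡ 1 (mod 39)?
Powers of 35 mod 39: 35^1≡35, 35^2≡16, 35^3≡14, 35^4≡22, 35^5≡29, 35^6≡1. Order = 6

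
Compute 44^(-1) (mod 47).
44^(-1) ≡ 31 (mod 47). Verification: 44 × 31 = 1364 ≡ 1 (mod 47)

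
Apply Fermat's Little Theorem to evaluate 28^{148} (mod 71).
10

By Fermat's Little Theorem, a^(p-1) ≡ 1 (mod p) for prime p and gcd(a, p) = 1
Here p = 71, so 28^70 ≡ 1 (mod 71)
We can reduce the exponent: 148 mod 70 = 8
So 28^148 ≡ 28^8 (mod 71)
Computing: 28^8 mod 71 = 10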